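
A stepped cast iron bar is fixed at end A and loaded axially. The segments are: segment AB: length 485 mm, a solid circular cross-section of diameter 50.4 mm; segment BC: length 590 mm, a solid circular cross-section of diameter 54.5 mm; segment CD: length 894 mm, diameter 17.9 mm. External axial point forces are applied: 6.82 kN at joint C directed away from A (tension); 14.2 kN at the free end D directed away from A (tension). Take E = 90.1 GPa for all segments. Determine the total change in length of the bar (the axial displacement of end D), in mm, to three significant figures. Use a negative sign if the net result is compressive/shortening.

Internal axial forces (sectioning from the free end, tension +): N_CD = 14.2 kN, N_BC = 21.02 kN, N_AB = 21.02 kN.
A_AB = 1995 mm².
A_BC = 2333 mm².
A_CD = 251.6 mm².
δ_AB = 21020·485/(1995·90100) = 0.05672 mm
δ_BC = 21020·590/(2333·90100) = 0.059 mm
δ_CD = 14200·894/(251.6·90100) = 0.5599 mm
δ = Σδ_i = 0.6756 mm.

0.676 mm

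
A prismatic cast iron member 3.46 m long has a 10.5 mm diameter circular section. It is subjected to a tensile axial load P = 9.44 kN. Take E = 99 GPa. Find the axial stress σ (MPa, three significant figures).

A = 86.59 mm².
σ = N/A = 9440/86.59 = 109 MPa.

109 MPa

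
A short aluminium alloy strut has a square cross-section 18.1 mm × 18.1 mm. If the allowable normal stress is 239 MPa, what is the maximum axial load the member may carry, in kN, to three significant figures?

A = 327.6 mm².
P_max = σ_allow · A = 239 · 327.6 = 78300 N = 78.3 kN.

78.3 kN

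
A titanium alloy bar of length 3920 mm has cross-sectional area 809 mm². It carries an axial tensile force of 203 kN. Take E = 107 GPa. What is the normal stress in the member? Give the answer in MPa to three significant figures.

251 MPa

σ = N/A = 203000/809 = 250.9 MPa.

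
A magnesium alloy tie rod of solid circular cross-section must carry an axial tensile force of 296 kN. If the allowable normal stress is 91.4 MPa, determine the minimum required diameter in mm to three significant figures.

64.2 mm

Required area A ≥ P/σ_allow = 296000/91.4 = 3239 mm².
For a solid circular section, d ≥ √(4A/π) = 64.21 mm.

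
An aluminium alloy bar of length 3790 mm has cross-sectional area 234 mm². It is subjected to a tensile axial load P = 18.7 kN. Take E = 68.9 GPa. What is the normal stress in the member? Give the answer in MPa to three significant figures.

σ = N/A = 18700/234 = 79.91 MPa.

79.9 MPa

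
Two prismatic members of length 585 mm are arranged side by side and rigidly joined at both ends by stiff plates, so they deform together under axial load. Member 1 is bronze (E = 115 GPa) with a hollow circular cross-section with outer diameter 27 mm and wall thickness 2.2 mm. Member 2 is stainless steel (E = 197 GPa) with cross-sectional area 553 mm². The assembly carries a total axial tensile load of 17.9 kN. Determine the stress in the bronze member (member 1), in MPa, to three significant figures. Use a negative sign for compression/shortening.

16.0 MPa

A_1 = 171.4 mm².
Equal strain + equilibrium ⇒ each member carries load in proportion to AE: A₁E₁ = 19710000 N, A₂E₂ = 108900000 N, ΣAE = 128700000 N.
σ₁ = P·E₁/ΣAE = 17900·115000/128700000 = 16 MPa.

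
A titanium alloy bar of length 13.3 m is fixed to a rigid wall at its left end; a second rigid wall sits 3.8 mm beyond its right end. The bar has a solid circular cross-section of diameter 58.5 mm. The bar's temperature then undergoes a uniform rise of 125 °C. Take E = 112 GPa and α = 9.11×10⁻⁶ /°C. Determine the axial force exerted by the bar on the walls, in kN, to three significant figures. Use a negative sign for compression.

Free thermal expansion αLΔT = 9.11e-6 · 13300 · 125 = 15.15 mm.
The walls engage after the gap closes; constrained expansion = 15.15 − 3.8 = 11.35 mm.
The walls impose strain ε = −(11.35)/13300 = -8.5304e-04; σ = Eε = 112000 · -8.5304e-04 = -95.54 MPa.
Wall reaction R = σ·A = -95.54·2688 = -256800 N = -256.8 kN.

-257 kN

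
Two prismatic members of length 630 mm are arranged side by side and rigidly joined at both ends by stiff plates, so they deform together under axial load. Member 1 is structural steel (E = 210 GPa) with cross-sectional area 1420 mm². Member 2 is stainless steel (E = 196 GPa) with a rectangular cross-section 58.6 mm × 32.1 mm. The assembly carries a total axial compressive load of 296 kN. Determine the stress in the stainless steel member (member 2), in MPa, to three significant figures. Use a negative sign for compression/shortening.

A_2 = 1881 mm².
Equal strain + equilibrium ⇒ each member carries load in proportion to AE: A₁E₁ = 298200000 N, A₂E₂ = 368700000 N, ΣAE = 666900000 N.
σ₂ = P·E₂/ΣAE = -296000·196000/666900000 = -87 MPa.

-87.0 MPa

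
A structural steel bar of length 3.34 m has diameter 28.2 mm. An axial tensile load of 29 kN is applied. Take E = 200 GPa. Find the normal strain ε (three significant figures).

2.32e-04

A = 624.6 mm².
σ = N/A = 46.43 MPa; ε = σ/E = 46.43/200000 = 2.322e-04.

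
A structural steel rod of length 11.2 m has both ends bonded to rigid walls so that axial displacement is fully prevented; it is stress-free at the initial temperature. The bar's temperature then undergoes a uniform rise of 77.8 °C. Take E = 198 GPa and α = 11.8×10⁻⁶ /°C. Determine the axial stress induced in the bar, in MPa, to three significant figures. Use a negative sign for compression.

Free thermal expansion αLΔT = 11.8e-6 · 11200 · 77.8 = 10.28 mm.
The walls impose strain ε = −(10.28)/11200 = -9.1804e-04; σ = Eε = 198000 · -9.1804e-04 = -181.8 MPa.

-182 MPa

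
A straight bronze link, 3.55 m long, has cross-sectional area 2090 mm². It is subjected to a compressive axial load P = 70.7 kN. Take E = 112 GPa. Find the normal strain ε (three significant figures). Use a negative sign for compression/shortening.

σ = N/A = -33.83 MPa; ε = σ/E = -33.83/112000 = -3.020e-04.

-3.02e-04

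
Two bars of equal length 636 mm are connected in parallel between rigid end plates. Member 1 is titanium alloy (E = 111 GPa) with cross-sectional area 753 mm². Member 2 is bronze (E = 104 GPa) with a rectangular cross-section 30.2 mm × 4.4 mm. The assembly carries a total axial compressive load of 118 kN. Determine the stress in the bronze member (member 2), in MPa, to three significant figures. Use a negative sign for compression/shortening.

A_2 = 132.9 mm².
Equal strain + equilibrium ⇒ each member carries load in proportion to AE: A₁E₁ = 83580000 N, A₂E₂ = 13820000 N, ΣAE = 97400000 N.
σ₂ = P·E₂/ΣAE = -118000·104000/97400000 = -126 MPa.

-126 MPa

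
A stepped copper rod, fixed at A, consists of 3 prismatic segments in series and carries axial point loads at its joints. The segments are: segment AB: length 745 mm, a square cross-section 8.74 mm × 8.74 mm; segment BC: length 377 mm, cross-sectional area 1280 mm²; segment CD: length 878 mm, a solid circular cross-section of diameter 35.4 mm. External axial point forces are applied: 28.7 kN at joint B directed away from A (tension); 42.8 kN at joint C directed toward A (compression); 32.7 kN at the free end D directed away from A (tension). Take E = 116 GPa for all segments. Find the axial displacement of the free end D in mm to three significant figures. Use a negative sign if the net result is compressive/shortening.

1.79 mm

Internal axial forces (sectioning from the free end, tension +): N_CD = 32.7 kN, N_BC = -10.1 kN, N_AB = 18.6 kN.
A_AB = 76.39 mm².
A_CD = 984.2 mm².
δ_AB = 18600·745/(76.39·116000) = 1.564 mm
δ_BC = -10100·377/(1280·116000) = -0.02564 mm
δ_CD = 32700·878/(984.2·116000) = 0.2515 mm
δ = Σδ_i = 1.79 mm.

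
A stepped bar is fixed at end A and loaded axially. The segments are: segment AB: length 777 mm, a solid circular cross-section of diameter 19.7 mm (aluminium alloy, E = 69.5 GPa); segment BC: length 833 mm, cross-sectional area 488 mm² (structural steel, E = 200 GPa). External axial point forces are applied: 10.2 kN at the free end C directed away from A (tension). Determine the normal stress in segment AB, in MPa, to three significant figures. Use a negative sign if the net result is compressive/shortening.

33.5 MPa

Internal axial forces (sectioning from the free end, tension +): N_BC = 10.2 kN, N_AB = 10.2 kN.
A_AB = 304.8 mm².
σ_AB = N_AB/A_AB = 10200/304.8 = 33.46 MPa.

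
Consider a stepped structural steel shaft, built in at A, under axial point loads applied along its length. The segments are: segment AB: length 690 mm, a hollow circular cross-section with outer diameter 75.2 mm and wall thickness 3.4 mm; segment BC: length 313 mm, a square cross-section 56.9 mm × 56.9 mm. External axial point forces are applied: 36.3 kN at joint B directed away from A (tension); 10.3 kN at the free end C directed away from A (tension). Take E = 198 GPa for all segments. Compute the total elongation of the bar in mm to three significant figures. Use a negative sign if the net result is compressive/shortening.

0.217 mm

Internal axial forces (sectioning from the free end, tension +): N_BC = 10.3 kN, N_AB = 46.6 kN.
A_AB = 766.9 mm².
A_BC = 3238 mm².
δ_AB = 46600·690/(766.9·198000) = 0.2117 mm
δ_BC = 10300·313/(3238·198000) = 0.005029 mm
δ = Σδ_i = 0.2168 mm.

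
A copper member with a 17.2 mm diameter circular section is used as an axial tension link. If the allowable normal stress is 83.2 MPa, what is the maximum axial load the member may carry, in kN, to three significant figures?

A = 232.4 mm².
P_max = σ_allow · A = 83.2 · 232.4 = 19330 N = 19.33 kN.

19.3 kN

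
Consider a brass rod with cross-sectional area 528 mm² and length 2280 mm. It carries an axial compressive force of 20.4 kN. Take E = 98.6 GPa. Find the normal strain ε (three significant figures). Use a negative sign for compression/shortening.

σ = N/A = -38.64 MPa; ε = σ/E = -38.64/98600 = -3.918e-04.

-3.92e-04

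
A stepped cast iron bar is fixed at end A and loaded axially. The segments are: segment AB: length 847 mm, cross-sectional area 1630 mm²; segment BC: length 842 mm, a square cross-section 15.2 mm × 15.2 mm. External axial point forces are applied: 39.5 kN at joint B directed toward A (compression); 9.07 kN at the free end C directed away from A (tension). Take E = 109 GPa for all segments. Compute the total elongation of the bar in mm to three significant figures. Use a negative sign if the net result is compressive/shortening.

Internal axial forces (sectioning from the free end, tension +): N_BC = 9.07 kN, N_AB = -30.43 kN.
A_BC = 231 mm².
δ_AB = -30430·847/(1630·109000) = -0.1451 mm
δ_BC = 9070·842/(231·109000) = 0.3033 mm
δ = Σδ_i = 0.1582 mm.

0.158 mm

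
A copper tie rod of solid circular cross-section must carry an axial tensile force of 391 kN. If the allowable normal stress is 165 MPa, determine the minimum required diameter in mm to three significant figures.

54.9 mm

Required area A ≥ P/σ_allow = 391000/165 = 2370 mm².
For a solid circular section, d ≥ √(4A/π) = 54.93 mm.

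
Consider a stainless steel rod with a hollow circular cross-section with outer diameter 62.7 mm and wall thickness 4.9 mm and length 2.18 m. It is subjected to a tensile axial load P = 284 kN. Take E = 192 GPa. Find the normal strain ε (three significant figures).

0.00166

A = 889.8 mm².
σ = N/A = 319.2 MPa; ε = σ/E = 319.2/192000 = 1.662e-03.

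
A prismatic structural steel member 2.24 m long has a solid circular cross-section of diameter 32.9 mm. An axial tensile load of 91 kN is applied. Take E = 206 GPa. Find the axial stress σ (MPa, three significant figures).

A = 850.1 mm².
σ = N/A = 91000/850.1 = 107 MPa.

107 MPa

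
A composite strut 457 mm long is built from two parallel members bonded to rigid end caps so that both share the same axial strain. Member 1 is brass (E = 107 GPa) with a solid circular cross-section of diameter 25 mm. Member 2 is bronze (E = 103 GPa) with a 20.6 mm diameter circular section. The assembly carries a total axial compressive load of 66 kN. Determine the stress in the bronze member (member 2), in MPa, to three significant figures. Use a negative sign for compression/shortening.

-78.3 MPa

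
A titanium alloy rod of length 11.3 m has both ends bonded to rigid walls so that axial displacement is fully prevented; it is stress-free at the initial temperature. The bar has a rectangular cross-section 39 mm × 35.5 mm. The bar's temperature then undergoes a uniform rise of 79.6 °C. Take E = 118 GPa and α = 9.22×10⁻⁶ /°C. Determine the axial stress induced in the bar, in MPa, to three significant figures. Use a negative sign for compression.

Free thermal expansion αLΔT = 9.22e-6 · 11300 · 79.6 = 8.293 mm.
The walls impose strain ε = −(8.293)/11300 = -7.3391e-04; σ = Eε = 118000 · -7.3391e-04 = -86.6 MPa.

-86.6 MPa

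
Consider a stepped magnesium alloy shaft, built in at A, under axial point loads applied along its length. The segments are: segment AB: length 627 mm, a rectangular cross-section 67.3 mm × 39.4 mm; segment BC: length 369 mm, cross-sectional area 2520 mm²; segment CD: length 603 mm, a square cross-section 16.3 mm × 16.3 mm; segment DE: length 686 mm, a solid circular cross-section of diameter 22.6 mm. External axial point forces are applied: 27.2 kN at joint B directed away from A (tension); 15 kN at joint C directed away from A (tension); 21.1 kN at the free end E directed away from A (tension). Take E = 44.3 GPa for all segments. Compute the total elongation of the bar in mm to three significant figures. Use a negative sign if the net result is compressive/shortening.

Internal axial forces (sectioning from the free end, tension +): N_DE = 21.1 kN, N_CD = 21.1 kN, N_BC = 36.1 kN, N_AB = 63.3 kN.
A_AB = 2652 mm².
A_CD = 265.7 mm².
A_DE = 401.1 mm².
δ_AB = 63300·627/(2652·44300) = 0.3379 mm
δ_BC = 36100·369/(2520·44300) = 0.1193 mm
δ_CD = 21100·603/(265.7·44300) = 1.081 mm
δ_DE = 21100·686/(401.1·44300) = 0.8145 mm
δ = Σδ_i = 2.353 mm.

2.35 mm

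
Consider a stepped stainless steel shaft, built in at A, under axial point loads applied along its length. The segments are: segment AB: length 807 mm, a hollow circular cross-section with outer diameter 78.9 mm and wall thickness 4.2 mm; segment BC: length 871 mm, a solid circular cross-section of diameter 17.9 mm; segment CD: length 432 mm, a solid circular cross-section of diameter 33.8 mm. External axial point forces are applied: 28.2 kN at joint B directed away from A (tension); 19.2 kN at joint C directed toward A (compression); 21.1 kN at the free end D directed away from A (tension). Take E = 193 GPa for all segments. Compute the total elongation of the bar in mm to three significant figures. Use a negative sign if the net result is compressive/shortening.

Internal axial forces (sectioning from the free end, tension +): N_CD = 21.1 kN, N_BC = 1.9 kN, N_AB = 30.1 kN.
A_AB = 985.6 mm².
A_BC = 251.6 mm².
A_CD = 897.3 mm².
δ_AB = 30100·807/(985.6·193000) = 0.1277 mm
δ_BC = 1900·871/(251.6·193000) = 0.03407 mm
δ_CD = 21100·432/(897.3·193000) = 0.05264 mm
δ = Σδ_i = 0.2144 mm.

0.214 mm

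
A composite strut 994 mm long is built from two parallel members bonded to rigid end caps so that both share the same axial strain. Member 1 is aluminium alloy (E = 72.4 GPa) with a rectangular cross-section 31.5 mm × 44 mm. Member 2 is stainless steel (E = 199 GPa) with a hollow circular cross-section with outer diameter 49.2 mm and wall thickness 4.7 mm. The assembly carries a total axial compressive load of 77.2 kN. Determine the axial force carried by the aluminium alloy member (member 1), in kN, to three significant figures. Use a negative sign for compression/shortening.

-33.5 kN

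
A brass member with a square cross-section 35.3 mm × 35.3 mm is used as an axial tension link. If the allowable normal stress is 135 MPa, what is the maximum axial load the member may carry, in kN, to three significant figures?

A = 1246 mm².
P_max = σ_allow · A = 135 · 1246 = 168200 N = 168.2 kN.

168 kN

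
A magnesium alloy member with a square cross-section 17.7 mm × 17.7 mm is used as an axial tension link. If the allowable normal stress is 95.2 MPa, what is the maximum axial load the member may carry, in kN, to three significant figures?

29.8 kN

A = 313.3 mm².
P_max = σ_allow · A = 95.2 · 313.3 = 29830 N = 29.83 kN.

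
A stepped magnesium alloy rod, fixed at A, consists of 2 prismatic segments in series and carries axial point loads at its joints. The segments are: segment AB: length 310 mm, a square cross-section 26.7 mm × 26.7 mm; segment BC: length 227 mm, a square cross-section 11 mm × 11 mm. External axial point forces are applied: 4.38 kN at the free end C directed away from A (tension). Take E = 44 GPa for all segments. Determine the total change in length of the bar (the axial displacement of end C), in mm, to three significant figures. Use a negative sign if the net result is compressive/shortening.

Internal axial forces (sectioning from the free end, tension +): N_BC = 4.38 kN, N_AB = 4.38 kN.
A_AB = 712.9 mm².
A_BC = 121 mm².
δ_AB = 4380·310/(712.9·44000) = 0.04329 mm
δ_BC = 4380·227/(121·44000) = 0.1868 mm
δ = Σδ_i = 0.23 mm.

0.230 mm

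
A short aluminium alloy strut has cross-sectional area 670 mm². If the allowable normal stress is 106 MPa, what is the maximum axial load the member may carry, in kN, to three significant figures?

71.0 kN

P_max = σ_allow · A = 106 · 670 = 71020 N = 71.02 kN.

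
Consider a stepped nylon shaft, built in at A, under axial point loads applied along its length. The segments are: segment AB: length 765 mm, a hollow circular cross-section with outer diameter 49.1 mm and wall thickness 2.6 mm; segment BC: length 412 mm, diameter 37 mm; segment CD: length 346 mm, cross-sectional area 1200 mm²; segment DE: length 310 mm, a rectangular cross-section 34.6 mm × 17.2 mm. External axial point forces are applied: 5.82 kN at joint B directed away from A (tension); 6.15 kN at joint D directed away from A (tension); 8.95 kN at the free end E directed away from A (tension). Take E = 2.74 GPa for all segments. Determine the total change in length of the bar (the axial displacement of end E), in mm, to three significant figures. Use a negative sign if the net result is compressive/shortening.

20.8 mm

Internal axial forces (sectioning from the free end, tension +): N_DE = 8.95 kN, N_CD = 15.1 kN, N_BC = 15.1 kN, N_AB = 20.92 kN.
A_AB = 379.8 mm².
A_BC = 1075 mm².
A_DE = 595.1 mm².
δ_AB = 20920·765/(379.8·2740) = 15.38 mm
δ_BC = 15100·412/(1075·2740) = 2.112 mm
δ_CD = 15100·346/(1200·2740) = 1.589 mm
δ_DE = 8950·310/(595.1·2740) = 1.701 mm
δ = Σδ_i = 20.78 mm.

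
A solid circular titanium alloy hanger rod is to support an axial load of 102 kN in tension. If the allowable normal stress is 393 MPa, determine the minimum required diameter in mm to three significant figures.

18.2 mm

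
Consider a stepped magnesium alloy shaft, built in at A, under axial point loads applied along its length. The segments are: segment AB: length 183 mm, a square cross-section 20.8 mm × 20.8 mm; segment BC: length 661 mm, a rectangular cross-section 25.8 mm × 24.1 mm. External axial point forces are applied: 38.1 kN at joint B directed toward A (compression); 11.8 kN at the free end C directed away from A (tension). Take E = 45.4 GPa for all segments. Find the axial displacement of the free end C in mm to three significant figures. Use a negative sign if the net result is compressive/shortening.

Internal axial forces (sectioning from the free end, tension +): N_BC = 11.8 kN, N_AB = -26.3 kN.
A_AB = 432.6 mm².
A_BC = 621.8 mm².
δ_AB = -26300·183/(432.6·45400) = -0.245 mm
δ_BC = 11800·661/(621.8·45400) = 0.2763 mm
δ = Σδ_i = 0.03127 mm.

0.0313 mm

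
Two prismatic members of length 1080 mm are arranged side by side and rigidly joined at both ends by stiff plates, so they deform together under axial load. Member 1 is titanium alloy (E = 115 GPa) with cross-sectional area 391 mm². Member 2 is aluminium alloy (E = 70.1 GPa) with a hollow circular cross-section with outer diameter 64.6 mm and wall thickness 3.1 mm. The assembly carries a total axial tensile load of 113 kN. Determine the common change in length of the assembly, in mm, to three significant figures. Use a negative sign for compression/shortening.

A_2 = 598.9 mm².
Equal strain + equilibrium ⇒ each member carries load in proportion to AE: A₁E₁ = 44960000 N, A₂E₂ = 41990000 N, ΣAE = 86950000 N.
δ = PL/ΣAE = 113000·1080/86950000 = 1.404 mm.

1.40 mm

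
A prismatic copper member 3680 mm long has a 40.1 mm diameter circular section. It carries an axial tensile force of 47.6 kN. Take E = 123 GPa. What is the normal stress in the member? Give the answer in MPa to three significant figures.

A = 1263 mm².
σ = N/A = 47600/1263 = 37.69 MPa.

37.7 MPa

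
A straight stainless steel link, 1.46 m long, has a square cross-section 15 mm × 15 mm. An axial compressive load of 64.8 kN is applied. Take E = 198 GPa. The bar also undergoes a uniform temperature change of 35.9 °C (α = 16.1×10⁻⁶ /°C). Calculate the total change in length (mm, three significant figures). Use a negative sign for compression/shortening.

A = 225 mm².
δ_mech = NL/(AE) = -64800·1460/(225·198000) = -2.124 mm.
δ_thermal = αLΔT = 16.1e-6·1460·35.9 = 0.8439 mm.
δ = δ_mech + δ_thermal = -1.28 mm.

-1.28 mm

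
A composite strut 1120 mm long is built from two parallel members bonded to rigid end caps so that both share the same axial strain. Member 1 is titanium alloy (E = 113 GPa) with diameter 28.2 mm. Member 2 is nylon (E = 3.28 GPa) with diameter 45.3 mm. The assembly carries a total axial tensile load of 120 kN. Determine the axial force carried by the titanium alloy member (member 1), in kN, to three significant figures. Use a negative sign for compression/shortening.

A_1 = 624.6 mm².
A_2 = 1612 mm².
Equal strain + equilibrium ⇒ each member carries load in proportion to AE: A₁E₁ = 70580000 N, A₂E₂ = 5286000 N, ΣAE = 75860000 N.
F₁ = P·A₁E₁/ΣAE = 120000·70580000/75860000 = 111600 N.

112 kN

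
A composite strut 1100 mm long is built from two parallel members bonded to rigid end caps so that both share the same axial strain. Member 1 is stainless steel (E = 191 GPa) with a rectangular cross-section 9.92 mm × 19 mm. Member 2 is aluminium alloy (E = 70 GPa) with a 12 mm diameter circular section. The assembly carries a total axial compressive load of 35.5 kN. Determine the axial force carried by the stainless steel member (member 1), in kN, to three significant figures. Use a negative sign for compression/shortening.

-29.1 kN

A_1 = 188.5 mm².
A_2 = 113.1 mm².
Equal strain + equilibrium ⇒ each member carries load in proportion to AE: A₁E₁ = 36000000 N, A₂E₂ = 7917000 N, ΣAE = 43920000 N.
F₁ = P·A₁E₁/ΣAE = -35500·36000000/43920000 = -29100 N.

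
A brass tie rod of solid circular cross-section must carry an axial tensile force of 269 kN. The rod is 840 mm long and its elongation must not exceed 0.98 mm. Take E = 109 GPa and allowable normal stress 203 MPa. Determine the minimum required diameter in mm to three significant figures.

51.9 mm

Required area A ≥ P/σ_allow = 269000/203 = 1325 mm².
For a solid circular section, d ≥ √(4A/π) = 41.08 mm.
Elongation limit: A ≥ PL/(Eδ_allow) = 269000·840/(109000·0.98) = 2115 mm² ⇒ d ≥ 51.9 mm.
The elongation limit governs.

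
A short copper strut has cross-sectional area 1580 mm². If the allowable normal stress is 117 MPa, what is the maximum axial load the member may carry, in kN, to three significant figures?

P_max = σ_allow · A = 117 · 1580 = 184900 N = 184.9 kN.

185 kN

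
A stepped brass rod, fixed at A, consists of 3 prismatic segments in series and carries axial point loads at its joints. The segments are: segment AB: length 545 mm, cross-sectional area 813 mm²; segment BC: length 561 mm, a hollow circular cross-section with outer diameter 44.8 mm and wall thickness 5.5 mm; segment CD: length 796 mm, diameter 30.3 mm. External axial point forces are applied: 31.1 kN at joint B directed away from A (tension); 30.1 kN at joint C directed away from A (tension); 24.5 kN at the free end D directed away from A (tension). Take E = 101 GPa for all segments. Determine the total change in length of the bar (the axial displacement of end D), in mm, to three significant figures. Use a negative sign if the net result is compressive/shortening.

Internal axial forces (sectioning from the free end, tension +): N_CD = 24.5 kN, N_BC = 54.6 kN, N_AB = 85.7 kN.
A_BC = 679.1 mm².
A_CD = 721.1 mm².
δ_AB = 85700·545/(813·101000) = 0.5688 mm
δ_BC = 54600·561/(679.1·101000) = 0.4466 mm
δ_CD = 24500·796/(721.1·101000) = 0.2678 mm
δ = Σδ_i = 1.283 mm.

1.28 mm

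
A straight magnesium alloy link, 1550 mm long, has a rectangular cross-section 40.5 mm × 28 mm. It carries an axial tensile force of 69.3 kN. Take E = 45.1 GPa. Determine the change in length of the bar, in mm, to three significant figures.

A = 1134 mm².
δ_mech = NL/(AE) = 69300·1550/(1134·45100) = 2.1 mm.

2.10 mm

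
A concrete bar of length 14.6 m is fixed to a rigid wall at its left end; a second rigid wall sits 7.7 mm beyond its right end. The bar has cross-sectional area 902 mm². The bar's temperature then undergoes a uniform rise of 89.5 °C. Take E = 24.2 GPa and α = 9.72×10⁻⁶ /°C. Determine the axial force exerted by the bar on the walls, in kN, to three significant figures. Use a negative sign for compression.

-7.48 kN

Free thermal expansion αLΔT = 9.72e-6 · 14600 · 89.5 = 12.7 mm.
The walls engage after the gap closes; constrained expansion = 12.7 − 7.7 = 5.001 mm.
The walls impose strain ε = −(5.001)/14600 = -3.4254e-04; σ = Eε = 24200 · -3.4254e-04 = -8.29 MPa.
Wall reaction R = σ·A = -8.29·902 = -7477 N = -7.477 kN.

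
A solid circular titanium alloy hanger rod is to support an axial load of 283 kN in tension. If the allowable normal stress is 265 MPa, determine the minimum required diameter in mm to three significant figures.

36.9 mm

Required area A ≥ P/σ_allow = 283000/265 = 1068 mm².
For a solid circular section, d ≥ √(4A/π) = 36.87 mm.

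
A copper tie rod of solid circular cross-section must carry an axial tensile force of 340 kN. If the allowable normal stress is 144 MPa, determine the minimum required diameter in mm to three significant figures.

54.8 mm

Required area A ≥ P/σ_allow = 340000/144 = 2361 mm².
For a solid circular section, d ≥ √(4A/π) = 54.83 mm.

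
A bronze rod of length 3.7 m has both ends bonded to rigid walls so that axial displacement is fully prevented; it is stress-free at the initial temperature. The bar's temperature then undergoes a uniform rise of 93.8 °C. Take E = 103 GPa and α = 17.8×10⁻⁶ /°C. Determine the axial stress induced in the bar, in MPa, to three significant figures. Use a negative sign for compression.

-172 MPa

Free thermal expansion αLΔT = 17.8e-6 · 3700 · 93.8 = 6.178 mm.
The walls impose strain ε = −(6.178)/3700 = -1.6696e-03; σ = Eε = 103000 · -1.6696e-03 = -172 MPa.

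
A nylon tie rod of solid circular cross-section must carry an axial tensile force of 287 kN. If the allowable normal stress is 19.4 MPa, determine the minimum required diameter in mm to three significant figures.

137 mm

Required area A ≥ P/σ_allow = 287000/19.4 = 14790 mm².
For a solid circular section, d ≥ √(4A/π) = 137.2 mm.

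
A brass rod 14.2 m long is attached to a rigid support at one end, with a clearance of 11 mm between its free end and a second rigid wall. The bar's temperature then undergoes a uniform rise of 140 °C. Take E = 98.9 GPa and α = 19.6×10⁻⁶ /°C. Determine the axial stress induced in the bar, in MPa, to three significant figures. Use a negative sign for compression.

Free thermal expansion αLΔT = 19.6e-6 · 14200 · 140 = 38.96 mm.
The walls engage after the gap closes; constrained expansion = 38.96 − 11 = 27.96 mm.
The walls impose strain ε = −(27.96)/14200 = -1.9694e-03; σ = Eε = 98900 · -1.9694e-03 = -194.8 MPa.

-195 MPa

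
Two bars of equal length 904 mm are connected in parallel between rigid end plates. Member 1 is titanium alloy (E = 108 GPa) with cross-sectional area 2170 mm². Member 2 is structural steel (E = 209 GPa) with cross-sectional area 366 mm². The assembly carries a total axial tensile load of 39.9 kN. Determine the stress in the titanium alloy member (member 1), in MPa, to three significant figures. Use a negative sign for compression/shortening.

13.9 MPa

Equal strain + equilibrium ⇒ each member carries load in proportion to AE: A₁E₁ = 234400000 N, A₂E₂ = 76490000 N, ΣAE = 310900000 N.
σ₁ = P·E₁/ΣAE = 39900·108000/310900000 = 13.86 MPa.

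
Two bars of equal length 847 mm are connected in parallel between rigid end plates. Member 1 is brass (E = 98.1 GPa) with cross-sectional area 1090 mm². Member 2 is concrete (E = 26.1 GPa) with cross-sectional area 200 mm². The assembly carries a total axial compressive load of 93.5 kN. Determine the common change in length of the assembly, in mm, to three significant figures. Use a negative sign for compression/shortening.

-0.706 mm

Equal strain + equilibrium ⇒ each member carries load in proportion to AE: A₁E₁ = 106900000 N, A₂E₂ = 5220000 N, ΣAE = 112100000 N.
δ = PL/ΣAE = -93500·847/112100000 = -0.7062 mm.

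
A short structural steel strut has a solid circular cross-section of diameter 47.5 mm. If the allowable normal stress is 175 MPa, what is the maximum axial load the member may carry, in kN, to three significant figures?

310 kN

A = 1772 mm².
P_max = σ_allow · A = 175 · 1772 = 310100 N = 310.1 kN.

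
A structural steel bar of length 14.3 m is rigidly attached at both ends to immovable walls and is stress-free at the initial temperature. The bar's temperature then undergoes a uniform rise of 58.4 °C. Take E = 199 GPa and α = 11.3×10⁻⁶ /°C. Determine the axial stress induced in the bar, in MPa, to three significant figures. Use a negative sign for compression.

-131 MPa

Free thermal expansion αLΔT = 11.3e-6 · 14300 · 58.4 = 9.437 mm.
The walls impose strain ε = −(9.437)/14300 = -6.5992e-04; σ = Eε = 199000 · -6.5992e-04 = -131.3 MPa.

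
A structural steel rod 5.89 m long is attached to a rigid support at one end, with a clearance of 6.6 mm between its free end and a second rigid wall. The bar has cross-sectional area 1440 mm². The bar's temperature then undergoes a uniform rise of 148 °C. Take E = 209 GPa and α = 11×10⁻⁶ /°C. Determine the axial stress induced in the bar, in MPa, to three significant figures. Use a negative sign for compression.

Free thermal expansion αLΔT = 11e-6 · 5890 · 148 = 9.589 mm.
The walls engage after the gap closes; constrained expansion = 9.589 − 6.6 = 2.989 mm.
The walls impose strain ε = −(2.989)/5890 = -5.0746e-04; σ = Eε = 209000 · -5.0746e-04 = -106.1 MPa.

-106 MPa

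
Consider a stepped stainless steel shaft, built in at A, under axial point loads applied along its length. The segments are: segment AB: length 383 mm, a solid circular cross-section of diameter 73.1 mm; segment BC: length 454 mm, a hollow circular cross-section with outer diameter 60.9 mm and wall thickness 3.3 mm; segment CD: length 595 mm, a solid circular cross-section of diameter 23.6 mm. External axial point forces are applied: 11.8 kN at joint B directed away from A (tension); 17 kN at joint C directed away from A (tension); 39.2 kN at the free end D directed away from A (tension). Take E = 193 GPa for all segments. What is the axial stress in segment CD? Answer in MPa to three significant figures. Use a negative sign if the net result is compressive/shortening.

Internal axial forces (sectioning from the free end, tension +): N_CD = 39.2 kN, N_BC = 56.2 kN, N_AB = 68 kN.
A_CD = 437.4 mm².
σ_CD = N_CD/A_CD = 39200/437.4 = 89.61 MPa.

89.6 MPa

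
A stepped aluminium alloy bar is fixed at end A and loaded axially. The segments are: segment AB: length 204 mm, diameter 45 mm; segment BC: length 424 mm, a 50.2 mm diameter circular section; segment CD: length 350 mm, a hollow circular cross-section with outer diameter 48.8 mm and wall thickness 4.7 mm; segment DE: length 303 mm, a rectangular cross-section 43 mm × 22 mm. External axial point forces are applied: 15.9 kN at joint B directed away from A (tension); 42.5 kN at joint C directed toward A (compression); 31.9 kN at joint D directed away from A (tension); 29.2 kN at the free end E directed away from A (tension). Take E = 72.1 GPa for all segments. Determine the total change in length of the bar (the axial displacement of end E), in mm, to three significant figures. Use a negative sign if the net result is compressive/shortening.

0.702 mm

Internal axial forces (sectioning from the free end, tension +): N_DE = 29.2 kN, N_CD = 61.1 kN, N_BC = 18.6 kN, N_AB = 34.5 kN.
A_AB = 1590 mm².
A_BC = 1979 mm².
A_CD = 651.2 mm².
A_DE = 946 mm².
δ_AB = 34500·204/(1590·72100) = 0.06138 mm
δ_BC = 18600·424/(1979·72100) = 0.05526 mm
δ_CD = 61100·350/(651.2·72100) = 0.4555 mm
δ_DE = 29200·303/(946·72100) = 0.1297 mm
δ = Σδ_i = 0.7019 mm.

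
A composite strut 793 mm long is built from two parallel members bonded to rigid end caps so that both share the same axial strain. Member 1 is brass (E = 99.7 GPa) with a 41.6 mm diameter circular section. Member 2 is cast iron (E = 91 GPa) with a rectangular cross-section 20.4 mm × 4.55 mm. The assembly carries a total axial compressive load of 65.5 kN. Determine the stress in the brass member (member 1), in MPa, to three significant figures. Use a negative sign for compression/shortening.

-45.4 MPa

A_1 = 1359 mm².
A_2 = 92.82 mm².
Equal strain + equilibrium ⇒ each member carries load in proportion to AE: A₁E₁ = 135500000 N, A₂E₂ = 8447000 N, ΣAE = 144000000 N.
σ₁ = P·E₁/ΣAE = -65500·99700/144000000 = -45.36 MPa.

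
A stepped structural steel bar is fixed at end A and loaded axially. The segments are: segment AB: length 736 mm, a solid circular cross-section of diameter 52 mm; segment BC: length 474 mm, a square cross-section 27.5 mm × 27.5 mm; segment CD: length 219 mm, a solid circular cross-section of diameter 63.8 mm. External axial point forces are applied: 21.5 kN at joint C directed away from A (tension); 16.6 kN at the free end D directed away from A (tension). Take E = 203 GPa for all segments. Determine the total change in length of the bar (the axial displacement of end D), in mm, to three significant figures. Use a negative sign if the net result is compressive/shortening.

Internal axial forces (sectioning from the free end, tension +): N_CD = 16.6 kN, N_BC = 38.1 kN, N_AB = 38.1 kN.
A_AB = 2124 mm².
A_BC = 756.2 mm².
A_CD = 3197 mm².
δ_AB = 38100·736/(2124·203000) = 0.06504 mm
δ_BC = 38100·474/(756.2·203000) = 0.1176 mm
δ_CD = 16600·219/(3197·203000) = 0.005602 mm
δ = Σδ_i = 0.1883 mm.

0.188 mm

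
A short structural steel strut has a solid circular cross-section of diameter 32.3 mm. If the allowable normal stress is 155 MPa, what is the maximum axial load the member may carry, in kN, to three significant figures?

127 kN

A = 819.4 mm².
P_max = σ_allow · A = 155 · 819.4 = 127000 N = 127 kN.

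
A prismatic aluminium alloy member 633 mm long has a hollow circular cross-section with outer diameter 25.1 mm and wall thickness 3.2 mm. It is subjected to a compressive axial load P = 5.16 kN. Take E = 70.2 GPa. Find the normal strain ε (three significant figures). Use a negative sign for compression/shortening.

A = 220.2 mm².
σ = N/A = -23.44 MPa; ε = σ/E = -23.44/70200 = -3.339e-04.

-3.34e-04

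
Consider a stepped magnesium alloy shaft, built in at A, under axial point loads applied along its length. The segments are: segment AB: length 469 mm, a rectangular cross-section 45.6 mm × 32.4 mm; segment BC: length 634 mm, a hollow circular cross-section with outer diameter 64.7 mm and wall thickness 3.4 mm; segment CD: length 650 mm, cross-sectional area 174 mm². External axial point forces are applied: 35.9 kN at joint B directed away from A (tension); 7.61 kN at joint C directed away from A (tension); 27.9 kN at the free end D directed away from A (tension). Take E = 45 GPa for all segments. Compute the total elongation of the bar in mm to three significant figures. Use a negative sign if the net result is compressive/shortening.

3.58 mm

Internal axial forces (sectioning from the free end, tension +): N_CD = 27.9 kN, N_BC = 35.51 kN, N_AB = 71.41 kN.
A_AB = 1477 mm².
A_BC = 654.8 mm².
δ_AB = 71410·469/(1477·45000) = 0.5037 mm
δ_BC = 35510·634/(654.8·45000) = 0.7641 mm
δ_CD = 27900·650/(174·45000) = 2.316 mm
δ = Σδ_i = 3.584 mm.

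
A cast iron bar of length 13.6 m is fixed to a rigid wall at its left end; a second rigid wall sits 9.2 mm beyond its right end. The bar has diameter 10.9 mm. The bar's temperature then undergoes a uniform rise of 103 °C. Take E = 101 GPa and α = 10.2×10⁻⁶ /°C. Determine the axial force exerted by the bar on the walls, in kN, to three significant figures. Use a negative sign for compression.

-3.53 kN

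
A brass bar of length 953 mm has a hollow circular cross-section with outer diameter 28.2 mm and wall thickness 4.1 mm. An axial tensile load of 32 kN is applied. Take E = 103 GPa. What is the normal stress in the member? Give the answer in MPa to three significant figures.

A = 310.4 mm².
σ = N/A = 32000/310.4 = 103.1 MPa.

103 MPa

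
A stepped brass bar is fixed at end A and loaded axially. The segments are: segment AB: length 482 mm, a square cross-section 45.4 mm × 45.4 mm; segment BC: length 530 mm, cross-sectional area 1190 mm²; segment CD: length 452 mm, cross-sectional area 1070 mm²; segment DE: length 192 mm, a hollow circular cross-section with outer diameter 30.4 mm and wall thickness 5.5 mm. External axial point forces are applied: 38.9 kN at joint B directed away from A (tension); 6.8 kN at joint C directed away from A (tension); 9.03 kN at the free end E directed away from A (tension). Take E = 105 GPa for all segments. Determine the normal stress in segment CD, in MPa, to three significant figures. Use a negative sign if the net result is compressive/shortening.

8.44 MPa

Internal axial forces (sectioning from the free end, tension +): N_DE = 9.03 kN, N_CD = 9.03 kN, N_BC = 15.83 kN, N_AB = 54.73 kN.
σ_CD = N_CD/A_CD = 9030/1070 = 8.439 MPa.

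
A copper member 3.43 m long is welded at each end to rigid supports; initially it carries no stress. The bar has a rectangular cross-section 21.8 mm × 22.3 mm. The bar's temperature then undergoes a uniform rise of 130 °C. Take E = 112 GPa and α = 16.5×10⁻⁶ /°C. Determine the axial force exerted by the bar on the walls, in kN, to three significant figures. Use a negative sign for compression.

Free thermal expansion αLΔT = 16.5e-6 · 3430 · 130 = 7.357 mm.
The walls impose strain ε = −(7.357)/3430 = -2.1450e-03; σ = Eε = 112000 · -2.1450e-03 = -240.2 MPa.
Wall reaction R = σ·A = -240.2·486.1 = -116800 N = -116.8 kN.

-117 kN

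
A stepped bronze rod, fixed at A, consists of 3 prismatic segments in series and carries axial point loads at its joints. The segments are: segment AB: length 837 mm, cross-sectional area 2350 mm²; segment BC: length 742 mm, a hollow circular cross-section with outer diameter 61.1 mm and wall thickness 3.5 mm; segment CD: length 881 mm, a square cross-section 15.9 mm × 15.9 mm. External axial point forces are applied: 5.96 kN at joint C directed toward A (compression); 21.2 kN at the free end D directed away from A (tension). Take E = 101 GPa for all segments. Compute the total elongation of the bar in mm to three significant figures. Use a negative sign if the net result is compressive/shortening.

0.962 mm

Internal axial forces (sectioning from the free end, tension +): N_CD = 21.2 kN, N_BC = 15.24 kN, N_AB = 15.24 kN.
A_BC = 633.3 mm².
A_CD = 252.8 mm².
δ_AB = 15240·837/(2350·101000) = 0.05374 mm
δ_BC = 15240·742/(633.3·101000) = 0.1768 mm
δ_CD = 21200·881/(252.8·101000) = 0.7315 mm
δ = Σδ_i = 0.962 mm.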